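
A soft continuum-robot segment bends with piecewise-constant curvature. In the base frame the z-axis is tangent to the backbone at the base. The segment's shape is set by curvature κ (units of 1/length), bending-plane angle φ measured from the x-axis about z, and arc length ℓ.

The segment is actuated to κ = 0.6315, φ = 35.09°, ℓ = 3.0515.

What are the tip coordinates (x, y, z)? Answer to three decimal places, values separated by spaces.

θ = κ·ℓ = 0.6315 × 3.0515 = 1.92702 rad
ρ = (1 − cos θ)/κ = (1 − -0.34874)/0.6315 = 2.13577
z = sin θ / κ = 0.93722/0.6315 = 1.48412
x = ρ cos φ = 2.13577 × cos(35.09°) = 1.74760
y = ρ sin φ = 2.13577 × sin(35.09°) = 1.22777

1.748 1.228 1.484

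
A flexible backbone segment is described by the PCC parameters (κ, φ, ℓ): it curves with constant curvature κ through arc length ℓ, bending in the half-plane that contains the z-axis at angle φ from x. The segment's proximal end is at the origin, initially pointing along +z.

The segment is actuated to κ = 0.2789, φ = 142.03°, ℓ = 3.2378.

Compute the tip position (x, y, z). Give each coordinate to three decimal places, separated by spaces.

-1.076 0.840 2.815

θ = κ·ℓ = 0.2789 × 3.2378 = 0.90302 rad
ρ = (1 − cos θ)/κ = (1 − 0.61924)/0.2789 = 1.36522
z = sin θ / κ = 0.78520/0.2789 = 2.81535
x = ρ cos φ = 1.36522 × cos(142.03°) = -1.07625
y = ρ sin φ = 1.36522 × sin(142.03°) = 0.83995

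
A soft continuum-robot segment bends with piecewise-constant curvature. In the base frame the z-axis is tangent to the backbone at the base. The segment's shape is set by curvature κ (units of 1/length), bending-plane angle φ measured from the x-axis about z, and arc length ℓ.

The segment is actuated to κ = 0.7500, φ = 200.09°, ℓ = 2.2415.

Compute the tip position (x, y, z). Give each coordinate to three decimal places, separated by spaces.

-1.390 -0.508 1.325

θ = κ·ℓ = 0.7500 × 2.2415 = 1.68112 rad
ρ = (1 − cos θ)/κ = (1 − -0.11010)/0.7500 = 1.48014
z = sin θ / κ = 0.99392/0.7500 = 1.32523
x = ρ cos φ = 1.48014 × cos(200.09°) = -1.39008
y = ρ sin φ = 1.48014 × sin(200.09°) = -0.50842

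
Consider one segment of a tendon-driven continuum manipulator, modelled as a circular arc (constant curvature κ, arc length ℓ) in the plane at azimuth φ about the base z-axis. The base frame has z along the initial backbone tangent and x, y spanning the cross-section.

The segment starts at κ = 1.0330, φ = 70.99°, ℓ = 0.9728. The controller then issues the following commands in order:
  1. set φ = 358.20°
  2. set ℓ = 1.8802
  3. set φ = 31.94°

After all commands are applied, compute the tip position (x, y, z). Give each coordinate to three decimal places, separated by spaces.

1.120 0.698 0.902

initial: κ=1.0330, φ=70.99°, ℓ=0.9728
cmd 1: set φ=358.20° → (κ,φ,ℓ)=(1.0330,358.20°,0.9728) → tip=(0.4488,-0.0141,0.8171)
cmd 2: set ℓ=1.8802 → (κ,φ,ℓ)=(1.0330,358.20°,1.8802) → tip=(1.3188,-0.0414,0.9020)
cmd 3: set φ=31.94° → (κ,φ,ℓ)=(1.0330,31.94°,1.8802) → tip=(1.1197,0.6980,0.9020)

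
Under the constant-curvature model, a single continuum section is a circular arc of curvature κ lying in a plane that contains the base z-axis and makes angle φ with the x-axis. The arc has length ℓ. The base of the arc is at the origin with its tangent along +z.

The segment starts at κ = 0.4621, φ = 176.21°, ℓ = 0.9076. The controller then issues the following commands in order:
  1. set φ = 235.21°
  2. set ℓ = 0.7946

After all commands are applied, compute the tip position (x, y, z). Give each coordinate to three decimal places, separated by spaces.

-0.082 -0.118 0.777

initial: κ=0.4621, φ=176.21°, ℓ=0.9076
cmd 1: set φ=235.21° → (κ,φ,ℓ)=(0.4621,235.21°,0.9076) → tip=(-0.1070,-0.1540,0.8812)
cmd 2: set ℓ=0.7946 → (κ,φ,ℓ)=(0.4621,235.21°,0.7946) → tip=(-0.0823,-0.1185,0.7769)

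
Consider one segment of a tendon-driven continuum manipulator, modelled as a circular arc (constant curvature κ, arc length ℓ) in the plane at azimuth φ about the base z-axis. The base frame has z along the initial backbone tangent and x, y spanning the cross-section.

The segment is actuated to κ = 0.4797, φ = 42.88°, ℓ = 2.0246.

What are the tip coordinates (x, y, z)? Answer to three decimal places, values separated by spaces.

θ = κ·ℓ = 0.4797 × 2.0246 = 0.97120 rad
ρ = (1 − cos θ)/κ = (1 − 0.56431)/0.4797 = 0.90826
z = sin θ / κ = 0.82556/0.4797 = 1.72100
x = ρ cos φ = 0.90826 × cos(42.88°) = 0.66555
y = ρ sin φ = 0.90826 × sin(42.88°) = 0.61804

0.666 0.618 1.721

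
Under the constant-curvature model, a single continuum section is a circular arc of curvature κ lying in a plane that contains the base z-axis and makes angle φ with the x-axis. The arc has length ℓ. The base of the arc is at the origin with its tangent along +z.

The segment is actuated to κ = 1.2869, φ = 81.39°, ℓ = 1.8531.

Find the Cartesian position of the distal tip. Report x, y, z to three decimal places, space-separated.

0.201 1.327 0.534

θ = κ·ℓ = 1.2869 × 1.8531 = 2.38475 rad
ρ = (1 − cos θ)/κ = (1 − -0.72701)/1.2869 = 1.34199
z = sin θ / κ = 0.68663/1.2869 = 0.53355
x = ρ cos φ = 1.34199 × cos(81.39°) = 0.20091
y = ρ sin φ = 1.34199 × sin(81.39°) = 1.32687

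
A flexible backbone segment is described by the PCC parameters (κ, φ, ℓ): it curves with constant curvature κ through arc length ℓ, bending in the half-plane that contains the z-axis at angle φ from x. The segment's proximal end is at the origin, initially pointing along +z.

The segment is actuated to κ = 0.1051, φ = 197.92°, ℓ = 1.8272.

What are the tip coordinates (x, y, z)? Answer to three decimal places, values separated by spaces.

θ = κ·ℓ = 0.1051 × 1.8272 = 0.19204 rad
ρ = (1 − cos θ)/κ = (1 − 0.98162)/0.1051 = 0.17491
z = sin θ / κ = 0.19086/0.1051 = 1.81599
x = ρ cos φ = 0.17491 × cos(197.92°) = -0.16642
y = ρ sin φ = 0.17491 × sin(197.92°) = -0.05382

-0.166 -0.054 1.816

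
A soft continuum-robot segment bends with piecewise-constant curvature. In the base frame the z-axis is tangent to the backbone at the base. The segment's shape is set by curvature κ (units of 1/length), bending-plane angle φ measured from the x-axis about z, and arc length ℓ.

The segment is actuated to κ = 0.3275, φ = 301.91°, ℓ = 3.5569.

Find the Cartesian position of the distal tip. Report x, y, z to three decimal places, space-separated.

θ = κ·ℓ = 0.3275 × 3.5569 = 1.16488 rad
ρ = (1 − cos θ)/κ = (1 − 0.39486)/0.3275 = 1.84777
z = sin θ / κ = 0.91874/0.3275 = 2.80532
x = ρ cos φ = 1.84777 × cos(301.91°) = 0.97670
y = ρ sin φ = 1.84777 × sin(301.91°) = -1.56853

0.977 -1.569 2.805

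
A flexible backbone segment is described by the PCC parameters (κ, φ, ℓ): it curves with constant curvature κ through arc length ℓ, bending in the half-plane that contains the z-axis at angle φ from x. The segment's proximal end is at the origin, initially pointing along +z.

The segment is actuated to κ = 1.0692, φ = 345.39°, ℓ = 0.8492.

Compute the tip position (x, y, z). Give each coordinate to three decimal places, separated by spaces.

θ = κ·ℓ = 1.0692 × 0.8492 = 0.90796 rad
ρ = (1 − cos θ)/κ = (1 − 0.61535)/1.0692 = 0.35975
z = sin θ / κ = 0.78825/1.0692 = 0.73724
x = ρ cos φ = 0.35975 × cos(345.39°) = 0.34812
y = ρ sin φ = 0.35975 × sin(345.39°) = -0.09074

0.348 -0.091 0.737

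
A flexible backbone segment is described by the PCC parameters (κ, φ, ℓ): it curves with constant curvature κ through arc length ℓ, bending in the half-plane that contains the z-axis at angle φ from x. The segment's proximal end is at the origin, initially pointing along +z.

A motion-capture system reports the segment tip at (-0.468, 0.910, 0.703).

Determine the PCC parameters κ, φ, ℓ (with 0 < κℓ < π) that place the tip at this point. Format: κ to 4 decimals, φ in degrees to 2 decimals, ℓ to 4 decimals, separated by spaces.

1.3278 117.22 1.4593

ρ = √(x²+y²) = √(-0.468² + 0.910²) = 1.02329
φ = atan2(y, x) mod 360° = atan2(0.910, -0.468) = 117.2161°
|p|² = ρ² + z² = 1.02329² + 0.703² = 1.54133
κ = 2ρ / |p|² = 2×1.02329 / 1.54133 = 1.32780
θ = 2·atan2(ρ, z) = 2·atan2(1.02329, 0.703) = 1.93770 rad
ℓ = θ/κ = 1.93770/1.32780 = 1.45933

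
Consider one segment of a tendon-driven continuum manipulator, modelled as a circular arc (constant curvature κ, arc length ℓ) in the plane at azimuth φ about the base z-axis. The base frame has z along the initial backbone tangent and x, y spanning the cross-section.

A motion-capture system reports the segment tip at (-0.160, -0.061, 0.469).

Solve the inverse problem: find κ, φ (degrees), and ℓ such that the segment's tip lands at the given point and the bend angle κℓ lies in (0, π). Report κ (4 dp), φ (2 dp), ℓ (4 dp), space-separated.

ρ = √(x²+y²) = √(-0.160² + -0.061²) = 0.17123
φ = atan2(y, x) mod 360° = atan2(-0.061, -0.160) = 200.8693°
|p|² = ρ² + z² = 0.17123² + 0.469² = 0.24928
κ = 2ρ / |p|² = 2×0.17123 / 0.24928 = 1.37382
θ = 2·atan2(ρ, z) = 2·atan2(0.17123, 0.469) = 0.70013 rad
ℓ = θ/κ = 0.70013/1.37382 = 0.50963

1.3738 200.87 0.5096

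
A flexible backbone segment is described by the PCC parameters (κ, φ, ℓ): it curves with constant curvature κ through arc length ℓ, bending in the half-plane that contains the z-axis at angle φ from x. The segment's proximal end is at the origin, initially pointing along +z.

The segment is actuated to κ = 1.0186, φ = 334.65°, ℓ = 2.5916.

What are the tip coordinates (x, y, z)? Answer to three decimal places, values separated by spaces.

1.665 -0.789 0.472

θ = κ·ℓ = 1.0186 × 2.5916 = 2.63980 rad
ρ = (1 − cos θ)/κ = (1 − -0.87672)/1.0186 = 1.84245
z = sin θ / κ = 0.48099/1.0186 = 0.47221
x = ρ cos φ = 1.84245 × cos(334.65°) = 1.66504
y = ρ sin φ = 1.84245 × sin(334.65°) = -0.78884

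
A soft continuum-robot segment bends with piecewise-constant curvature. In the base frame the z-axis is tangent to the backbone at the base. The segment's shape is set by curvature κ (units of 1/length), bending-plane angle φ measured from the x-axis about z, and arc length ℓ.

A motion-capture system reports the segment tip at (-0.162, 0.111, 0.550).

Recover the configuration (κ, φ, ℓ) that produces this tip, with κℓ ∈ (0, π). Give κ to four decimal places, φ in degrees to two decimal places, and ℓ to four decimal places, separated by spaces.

1.1516 145.58 0.5956

ρ = √(x²+y²) = √(-0.162² + 0.111²) = 0.19638
φ = atan2(y, x) mod 360° = atan2(0.111, -0.162) = 145.5816°
|p|² = ρ² + z² = 0.19638² + 0.550² = 0.34107
κ = 2ρ / |p|² = 2×0.19638 / 0.34107 = 1.15157
θ = 2·atan2(ρ, z) = 2·atan2(0.19638, 0.550) = 0.68589 rad
ℓ = θ/κ = 0.68589/1.15157 = 0.59561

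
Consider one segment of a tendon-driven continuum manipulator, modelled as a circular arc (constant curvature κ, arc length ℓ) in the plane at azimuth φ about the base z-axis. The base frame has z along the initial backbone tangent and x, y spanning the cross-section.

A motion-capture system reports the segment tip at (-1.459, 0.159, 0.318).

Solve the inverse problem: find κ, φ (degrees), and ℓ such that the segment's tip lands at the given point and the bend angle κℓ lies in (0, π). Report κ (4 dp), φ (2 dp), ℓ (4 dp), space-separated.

1.3016 173.78 2.0857

ρ = √(x²+y²) = √(-1.459² + 0.159²) = 1.46764
φ = atan2(y, x) mod 360° = atan2(0.159, -1.459) = 173.7805°
|p|² = ρ² + z² = 1.46764² + 0.318² = 2.25509
κ = 2ρ / |p|² = 2×1.46764 / 2.25509 = 1.30163
θ = 2·atan2(ρ, z) = 2·atan2(1.46764, 0.318) = 2.71484 rad
ℓ = θ/κ = 2.71484/1.30163 = 2.08573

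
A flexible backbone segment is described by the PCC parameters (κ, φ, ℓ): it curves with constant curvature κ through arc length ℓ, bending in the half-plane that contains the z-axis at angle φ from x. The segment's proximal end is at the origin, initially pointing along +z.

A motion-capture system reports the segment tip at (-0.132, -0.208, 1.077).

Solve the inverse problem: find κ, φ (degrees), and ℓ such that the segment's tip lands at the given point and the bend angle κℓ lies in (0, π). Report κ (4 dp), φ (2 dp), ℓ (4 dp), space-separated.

ρ = √(x²+y²) = √(-0.132² + -0.208²) = 0.24635
φ = atan2(y, x) mod 360° = atan2(-0.208, -0.132) = 237.6002°
|p|² = ρ² + z² = 0.24635² + 1.077² = 1.22062
κ = 2ρ / |p|² = 2×0.24635 / 1.22062 = 0.40365
θ = 2·atan2(ρ, z) = 2·atan2(0.24635, 1.077) = 0.44974 rad
ℓ = θ/κ = 0.44974/0.40365 = 1.11418

0.4036 237.60 1.1142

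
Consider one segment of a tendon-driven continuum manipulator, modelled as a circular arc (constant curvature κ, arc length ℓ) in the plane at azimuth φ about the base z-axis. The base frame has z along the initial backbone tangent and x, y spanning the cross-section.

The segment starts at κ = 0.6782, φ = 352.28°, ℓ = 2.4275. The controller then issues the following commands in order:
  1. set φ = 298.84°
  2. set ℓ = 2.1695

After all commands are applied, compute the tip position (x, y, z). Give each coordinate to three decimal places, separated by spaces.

0.641 -1.163 1.467

initial: κ=0.6782, φ=352.28°, ℓ=2.4275
cmd 1: set φ=298.84° → (κ,φ,ℓ)=(0.6782,298.84°,2.4275) → tip=(0.7649,-1.3891,1.4703)
cmd 2: set ℓ=2.1695 → (κ,φ,ℓ)=(0.6782,298.84°,2.1695) → tip=(0.6406,-1.1634,1.4672)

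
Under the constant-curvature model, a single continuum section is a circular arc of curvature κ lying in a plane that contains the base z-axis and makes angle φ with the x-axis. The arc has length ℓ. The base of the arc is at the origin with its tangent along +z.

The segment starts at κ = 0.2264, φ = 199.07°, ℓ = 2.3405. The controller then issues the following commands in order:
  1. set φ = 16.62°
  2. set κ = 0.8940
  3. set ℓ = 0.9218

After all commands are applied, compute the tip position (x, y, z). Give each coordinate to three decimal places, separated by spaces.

initial: κ=0.2264, φ=199.07°, ℓ=2.3405
cmd 1: set φ=16.62° → (κ,φ,ℓ)=(0.2264,16.62°,2.3405) → tip=(0.5804,0.1733,2.2325)
cmd 2: set κ=0.8940 → (κ,φ,ℓ)=(0.8940,16.62°,2.3405) → tip=(1.6059,0.4794,0.9698)
cmd 3: set ℓ=0.9218 → (κ,φ,ℓ)=(0.8940,16.62°,0.9218) → tip=(0.3438,0.1026,0.8210)

0.344 0.103 0.821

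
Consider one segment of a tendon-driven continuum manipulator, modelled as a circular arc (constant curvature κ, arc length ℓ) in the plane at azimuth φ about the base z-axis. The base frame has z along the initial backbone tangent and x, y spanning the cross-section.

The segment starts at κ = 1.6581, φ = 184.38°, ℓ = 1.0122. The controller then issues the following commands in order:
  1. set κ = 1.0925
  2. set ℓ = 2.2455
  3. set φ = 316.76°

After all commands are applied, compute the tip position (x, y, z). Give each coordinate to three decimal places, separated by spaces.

initial: κ=1.6581, φ=184.38°, ℓ=1.0122
cmd 1: set κ=1.0925 → (κ,φ,ℓ)=(1.0925,184.38°,1.0122) → tip=(-0.5034,-0.0386,0.8182)
cmd 2: set ℓ=2.2455 → (κ,φ,ℓ)=(1.0925,184.38°,2.2455) → tip=(-1.6175,-0.1239,0.5815)
cmd 3: set φ=316.76° → (κ,φ,ℓ)=(1.0925,316.76°,2.2455) → tip=(1.1818,-1.1113,0.5815)

1.182 -1.111 0.582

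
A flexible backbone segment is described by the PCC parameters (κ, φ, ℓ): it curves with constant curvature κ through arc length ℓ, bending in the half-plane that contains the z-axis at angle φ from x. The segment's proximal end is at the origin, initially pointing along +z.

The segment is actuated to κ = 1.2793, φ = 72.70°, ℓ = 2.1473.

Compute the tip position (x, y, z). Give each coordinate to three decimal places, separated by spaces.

0.447 1.435 0.300

θ = κ·ℓ = 1.2793 × 2.1473 = 2.74704 rad
ρ = (1 − cos θ)/κ = (1 − -0.92317)/1.2793 = 1.50330
z = sin θ / κ = 0.38439/1.2793 = 0.30047
x = ρ cos φ = 1.50330 × cos(72.70°) = 0.44704
y = ρ sin φ = 1.50330 × sin(72.70°) = 1.43529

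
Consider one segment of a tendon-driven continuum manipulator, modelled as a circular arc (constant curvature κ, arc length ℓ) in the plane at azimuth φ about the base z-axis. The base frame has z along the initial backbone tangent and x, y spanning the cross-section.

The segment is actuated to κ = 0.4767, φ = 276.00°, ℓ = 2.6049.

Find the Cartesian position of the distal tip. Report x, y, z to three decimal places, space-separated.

0.148 -1.412 1.985

θ = κ·ℓ = 0.4767 × 2.6049 = 1.24176 rad
ρ = (1 − cos θ)/κ = (1 − 0.32314)/0.4767 = 1.41990
z = sin θ / κ = 0.94635/0.4767 = 1.98522
x = ρ cos φ = 1.41990 × cos(276.00°) = 0.14842
y = ρ sin φ = 1.41990 × sin(276.00°) = -1.41212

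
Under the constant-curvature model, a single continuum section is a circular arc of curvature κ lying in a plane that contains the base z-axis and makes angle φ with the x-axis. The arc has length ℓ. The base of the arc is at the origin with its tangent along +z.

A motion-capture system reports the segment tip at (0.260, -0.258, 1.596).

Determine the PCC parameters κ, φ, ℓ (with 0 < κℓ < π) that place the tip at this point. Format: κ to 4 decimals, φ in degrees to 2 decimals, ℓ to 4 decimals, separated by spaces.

0.2732 315.22 1.6515

ρ = √(x²+y²) = √(0.260² + -0.258²) = 0.36628
φ = atan2(y, x) mod 360° = atan2(-0.258, 0.260) = 315.2212°
|p|² = ρ² + z² = 0.36628² + 1.596² = 2.68138
κ = 2ρ / |p|² = 2×0.36628 / 2.68138 = 0.27321
θ = 2·atan2(ρ, z) = 2·atan2(0.36628, 1.596) = 0.45119 rad
ℓ = θ/κ = 0.45119/0.27321 = 1.65146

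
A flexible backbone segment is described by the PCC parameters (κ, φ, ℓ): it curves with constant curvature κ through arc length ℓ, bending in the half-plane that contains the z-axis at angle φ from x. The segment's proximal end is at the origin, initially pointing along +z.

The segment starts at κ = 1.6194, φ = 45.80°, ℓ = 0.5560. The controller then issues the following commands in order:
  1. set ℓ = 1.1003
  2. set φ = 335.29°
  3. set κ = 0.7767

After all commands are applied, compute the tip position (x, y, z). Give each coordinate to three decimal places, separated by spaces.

0.402 -0.185 0.971

initial: κ=1.6194, φ=45.80°, ℓ=0.5560
cmd 1: set ℓ=1.1003 → (κ,φ,ℓ)=(1.6194,45.80°,1.1003) → tip=(0.5207,0.5354,0.6038)
cmd 2: set φ=335.29° → (κ,φ,ℓ)=(1.6194,335.29°,1.1003) → tip=(0.6785,-0.3122,0.6038)
cmd 3: set κ=0.7767 → (κ,φ,ℓ)=(0.7767,335.29°,1.1003) → tip=(0.4017,-0.1849,0.9712)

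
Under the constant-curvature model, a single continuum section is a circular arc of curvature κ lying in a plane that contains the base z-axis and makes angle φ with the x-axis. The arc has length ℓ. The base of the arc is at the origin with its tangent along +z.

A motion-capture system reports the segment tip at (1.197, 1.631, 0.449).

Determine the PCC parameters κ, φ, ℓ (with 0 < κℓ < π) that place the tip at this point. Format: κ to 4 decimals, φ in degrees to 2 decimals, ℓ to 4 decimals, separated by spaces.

0.9422 53.72 2.8708

ρ = √(x²+y²) = √(1.197² + 1.631²) = 2.02311
φ = atan2(y, x) mod 360° = atan2(1.631, 1.197) = 53.7248°
|p|² = ρ² + z² = 2.02311² + 0.449² = 4.29457
κ = 2ρ / |p|² = 2×2.02311 / 4.29457 = 0.94217
θ = 2·atan2(ρ, z) = 2·atan2(2.02311, 0.449) = 2.70480 rad
ℓ = θ/κ = 2.70480/0.94217 = 2.87082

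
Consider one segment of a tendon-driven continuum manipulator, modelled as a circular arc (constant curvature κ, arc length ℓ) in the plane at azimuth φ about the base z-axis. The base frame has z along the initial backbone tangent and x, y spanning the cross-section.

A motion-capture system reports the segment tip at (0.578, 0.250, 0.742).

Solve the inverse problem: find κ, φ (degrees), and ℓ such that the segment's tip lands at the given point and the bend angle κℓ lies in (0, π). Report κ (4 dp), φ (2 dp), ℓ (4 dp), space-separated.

1.3298 23.39 1.0584

ρ = √(x²+y²) = √(0.578² + 0.250²) = 0.62975
φ = atan2(y, x) mod 360° = atan2(0.250, 0.578) = 23.3897°
|p|² = ρ² + z² = 0.62975² + 0.742² = 0.94715
κ = 2ρ / |p|² = 2×0.62975 / 0.94715 = 1.32978
θ = 2·atan2(ρ, z) = 2·atan2(0.62975, 0.742) = 1.40750 rad
ℓ = θ/κ = 1.40750/1.32978 = 1.05845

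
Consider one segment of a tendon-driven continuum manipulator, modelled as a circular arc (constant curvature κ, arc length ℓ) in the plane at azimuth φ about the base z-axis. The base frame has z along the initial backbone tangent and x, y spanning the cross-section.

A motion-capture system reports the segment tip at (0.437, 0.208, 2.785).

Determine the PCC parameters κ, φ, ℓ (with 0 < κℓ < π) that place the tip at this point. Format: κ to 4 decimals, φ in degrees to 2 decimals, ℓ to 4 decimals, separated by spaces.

ρ = √(x²+y²) = √(0.437² + 0.208²) = 0.48398
φ = atan2(y, x) mod 360° = atan2(0.208, 0.437) = 25.4532°
|p|² = ρ² + z² = 0.48398² + 2.785² = 7.99046
κ = 2ρ / |p|² = 2×0.48398 / 7.99046 = 0.12114
θ = 2·atan2(ρ, z) = 2·atan2(0.48398, 2.785) = 0.34412 rad
ℓ = θ/κ = 0.34412/0.12114 = 2.84074

0.1211 25.45 2.8407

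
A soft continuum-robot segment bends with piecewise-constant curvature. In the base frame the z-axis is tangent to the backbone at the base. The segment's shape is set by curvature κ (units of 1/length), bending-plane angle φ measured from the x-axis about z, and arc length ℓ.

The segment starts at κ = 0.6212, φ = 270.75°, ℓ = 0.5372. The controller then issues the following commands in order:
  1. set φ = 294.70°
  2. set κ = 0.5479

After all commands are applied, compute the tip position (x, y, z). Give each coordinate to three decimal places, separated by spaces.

0.033 -0.071 0.529

initial: κ=0.6212, φ=270.75°, ℓ=0.5372
cmd 1: set φ=294.70° → (κ,φ,ℓ)=(0.6212,294.70°,0.5372) → tip=(0.0371,-0.0807,0.5273)
cmd 2: set κ=0.5479 → (κ,φ,ℓ)=(0.5479,294.70°,0.5372) → tip=(0.0328,-0.0713,0.5295)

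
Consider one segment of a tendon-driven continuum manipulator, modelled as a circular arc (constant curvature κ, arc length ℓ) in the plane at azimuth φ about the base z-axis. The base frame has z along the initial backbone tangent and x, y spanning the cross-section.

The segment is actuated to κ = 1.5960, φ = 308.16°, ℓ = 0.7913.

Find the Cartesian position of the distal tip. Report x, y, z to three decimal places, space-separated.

0.270 -0.343 0.597

θ = κ·ℓ = 1.5960 × 0.7913 = 1.26291 rad
ρ = (1 − cos θ)/κ = (1 − 0.30304)/1.5960 = 0.43669
z = sin θ / κ = 0.95298/1.5960 = 0.59710
x = ρ cos φ = 0.43669 × cos(308.16°) = 0.26981
y = ρ sin φ = 0.43669 × sin(308.16°) = -0.34337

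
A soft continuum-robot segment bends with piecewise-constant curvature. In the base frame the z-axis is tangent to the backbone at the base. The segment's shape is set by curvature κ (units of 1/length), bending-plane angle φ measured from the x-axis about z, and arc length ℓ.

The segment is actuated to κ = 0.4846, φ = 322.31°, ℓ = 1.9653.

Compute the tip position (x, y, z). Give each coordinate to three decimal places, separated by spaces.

θ = κ·ℓ = 0.4846 × 1.9653 = 0.95238 rad
ρ = (1 − cos θ)/κ = (1 − 0.57974)/0.4846 = 0.86723
z = sin θ / κ = 0.81480/0.4846 = 1.68139
x = ρ cos φ = 0.86723 × cos(322.31°) = 0.68626
y = ρ sin φ = 0.86723 × sin(322.31°) = -0.53021

0.686 -0.530 1.681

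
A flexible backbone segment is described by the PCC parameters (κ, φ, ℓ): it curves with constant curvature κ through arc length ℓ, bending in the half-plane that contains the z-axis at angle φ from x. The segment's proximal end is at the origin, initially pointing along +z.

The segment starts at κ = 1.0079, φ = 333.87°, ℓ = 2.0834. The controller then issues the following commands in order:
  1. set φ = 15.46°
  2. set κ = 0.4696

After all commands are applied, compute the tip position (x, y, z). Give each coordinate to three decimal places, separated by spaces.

0.906 0.251 1.767

initial: κ=1.0079, φ=333.87°, ℓ=2.0834
cmd 1: set φ=15.46° → (κ,φ,ℓ)=(1.0079,15.46°,2.0834) → tip=(1.4389,0.3980,0.8565)
cmd 2: set κ=0.4696 → (κ,φ,ℓ)=(0.4696,15.46°,2.0834) → tip=(0.9064,0.2507,1.7666)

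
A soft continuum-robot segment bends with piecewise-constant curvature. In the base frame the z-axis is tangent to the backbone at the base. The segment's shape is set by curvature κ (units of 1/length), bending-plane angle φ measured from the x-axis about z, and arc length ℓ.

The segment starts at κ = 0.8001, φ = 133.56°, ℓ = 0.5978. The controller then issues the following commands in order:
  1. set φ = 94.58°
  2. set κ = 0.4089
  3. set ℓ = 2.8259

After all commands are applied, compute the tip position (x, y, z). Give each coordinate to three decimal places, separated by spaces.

-0.116 1.454 2.238

initial: κ=0.8001, φ=133.56°, ℓ=0.5978
cmd 1: set φ=94.58° → (κ,φ,ℓ)=(0.8001,94.58°,0.5978) → tip=(-0.0112,0.1398,0.5753)
cmd 2: set κ=0.4089 → (κ,φ,ℓ)=(0.4089,94.58°,0.5978) → tip=(-0.0058,0.0725,0.5919)
cmd 3: set ℓ=2.8259 → (κ,φ,ℓ)=(0.4089,94.58°,2.8259) → tip=(-0.1165,1.4543,2.2377)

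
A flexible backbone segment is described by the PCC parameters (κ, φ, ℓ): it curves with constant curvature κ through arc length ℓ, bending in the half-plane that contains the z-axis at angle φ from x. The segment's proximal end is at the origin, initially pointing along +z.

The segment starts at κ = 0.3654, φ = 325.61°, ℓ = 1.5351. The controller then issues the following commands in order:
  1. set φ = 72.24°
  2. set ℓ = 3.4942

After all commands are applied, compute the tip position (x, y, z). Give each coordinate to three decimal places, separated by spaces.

0.593 1.851 2.619

initial: κ=0.3654, φ=325.61°, ℓ=1.5351
cmd 1: set φ=72.24° → (κ,φ,ℓ)=(0.3654,72.24°,1.5351) → tip=(0.1279,0.3994,1.4559)
cmd 2: set ℓ=3.4942 → (κ,φ,ℓ)=(0.3654,72.24°,3.4942) → tip=(0.5929,1.8510,2.6193)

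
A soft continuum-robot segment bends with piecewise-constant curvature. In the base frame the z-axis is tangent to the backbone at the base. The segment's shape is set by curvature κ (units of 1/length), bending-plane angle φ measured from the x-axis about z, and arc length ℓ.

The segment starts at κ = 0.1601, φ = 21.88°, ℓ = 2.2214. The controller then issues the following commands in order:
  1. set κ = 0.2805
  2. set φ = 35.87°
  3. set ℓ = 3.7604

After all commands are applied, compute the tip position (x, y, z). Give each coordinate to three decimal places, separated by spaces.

1.464 1.058 3.101

initial: κ=0.1601, φ=21.88°, ℓ=2.2214
cmd 1: set κ=0.2805 → (κ,φ,ℓ)=(0.2805,21.88°,2.2214) → tip=(0.6217,0.2497,2.0804)
cmd 2: set φ=35.87° → (κ,φ,ℓ)=(0.2805,35.87°,2.2214) → tip=(0.5429,0.3926,2.0804)
cmd 3: set ℓ=3.7604 → (κ,φ,ℓ)=(0.2805,35.87°,3.7604) → tip=(1.4635,1.0582,3.1009)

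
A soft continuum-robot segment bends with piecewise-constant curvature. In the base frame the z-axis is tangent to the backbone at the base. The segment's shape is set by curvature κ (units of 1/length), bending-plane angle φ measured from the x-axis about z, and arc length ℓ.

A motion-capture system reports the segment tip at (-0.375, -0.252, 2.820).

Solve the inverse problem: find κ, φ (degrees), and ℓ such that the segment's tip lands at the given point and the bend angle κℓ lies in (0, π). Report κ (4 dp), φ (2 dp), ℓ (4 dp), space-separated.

0.1108 213.90 2.8680

ρ = √(x²+y²) = √(-0.375² + -0.252²) = 0.45181
φ = atan2(y, x) mod 360° = atan2(-0.252, -0.375) = 213.9011°
|p|² = ρ² + z² = 0.45181² + 2.820² = 8.15653
κ = 2ρ / |p|² = 2×0.45181 / 8.15653 = 0.11078
θ = 2·atan2(ρ, z) = 2·atan2(0.45181, 2.820) = 0.31773 rad
ℓ = θ/κ = 0.31773/0.11078 = 2.86801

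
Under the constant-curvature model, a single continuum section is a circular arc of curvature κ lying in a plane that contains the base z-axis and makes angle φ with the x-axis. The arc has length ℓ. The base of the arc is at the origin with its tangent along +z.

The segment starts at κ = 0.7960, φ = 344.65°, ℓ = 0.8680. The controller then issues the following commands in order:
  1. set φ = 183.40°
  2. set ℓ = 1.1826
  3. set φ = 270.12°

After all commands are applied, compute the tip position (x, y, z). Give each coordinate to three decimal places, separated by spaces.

initial: κ=0.7960, φ=344.65°, ℓ=0.8680
cmd 1: set φ=183.40° → (κ,φ,ℓ)=(0.7960,183.40°,0.8680) → tip=(-0.2876,-0.0171,0.8006)
cmd 2: set ℓ=1.1826 → (κ,φ,ℓ)=(0.7960,183.40°,1.1826) → tip=(-0.5158,-0.0306,1.0155)
cmd 3: set φ=270.12° → (κ,φ,ℓ)=(0.7960,270.12°,1.1826) → tip=(0.0011,-0.5167,1.0155)

0.001 -0.517 1.016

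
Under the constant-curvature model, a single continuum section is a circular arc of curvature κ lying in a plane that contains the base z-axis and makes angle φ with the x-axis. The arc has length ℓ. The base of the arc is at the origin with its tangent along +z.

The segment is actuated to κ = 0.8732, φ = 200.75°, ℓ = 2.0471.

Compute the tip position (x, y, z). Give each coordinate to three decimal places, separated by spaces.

θ = κ·ℓ = 0.8732 × 2.0471 = 1.78753 rad
ρ = (1 − cos θ)/κ = (1 − -0.21504)/0.8732 = 1.39148
z = sin θ / κ = 0.97661/0.8732 = 1.11842
x = ρ cos φ = 1.39148 × cos(200.75°) = -1.30122
y = ρ sin φ = 1.39148 × sin(200.75°) = -0.49299

-1.301 -0.493 1.118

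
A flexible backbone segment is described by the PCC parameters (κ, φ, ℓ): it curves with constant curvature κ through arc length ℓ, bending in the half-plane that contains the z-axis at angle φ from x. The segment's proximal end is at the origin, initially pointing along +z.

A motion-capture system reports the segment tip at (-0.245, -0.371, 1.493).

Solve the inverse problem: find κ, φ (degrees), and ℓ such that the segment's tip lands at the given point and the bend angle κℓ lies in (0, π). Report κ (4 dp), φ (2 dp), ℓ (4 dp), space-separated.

ρ = √(x²+y²) = √(-0.245² + -0.371²) = 0.44460
φ = atan2(y, x) mod 360° = atan2(-0.371, -0.245) = 236.5601°
|p|² = ρ² + z² = 0.44460² + 1.493² = 2.42672
κ = 2ρ / |p|² = 2×0.44460 / 2.42672 = 0.36642
θ = 2·atan2(ρ, z) = 2·atan2(0.44460, 1.493) = 0.57885 rad
ℓ = θ/κ = 0.57885/0.36642 = 1.57975

0.3664 236.56 1.5798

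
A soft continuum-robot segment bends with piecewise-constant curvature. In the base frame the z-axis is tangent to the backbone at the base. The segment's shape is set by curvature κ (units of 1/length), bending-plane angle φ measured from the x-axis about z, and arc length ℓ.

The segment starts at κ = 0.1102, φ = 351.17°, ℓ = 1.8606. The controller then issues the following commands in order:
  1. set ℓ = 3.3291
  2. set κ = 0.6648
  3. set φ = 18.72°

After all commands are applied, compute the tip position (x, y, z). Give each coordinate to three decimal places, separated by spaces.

initial: κ=0.1102, φ=351.17°, ℓ=1.8606
cmd 1: set ℓ=3.3291 → (κ,φ,ℓ)=(0.1102,351.17°,3.3291) → tip=(0.5967,-0.0927,3.2549)
cmd 2: set κ=0.6648 → (κ,φ,ℓ)=(0.6648,351.17°,3.3291) → tip=(2.3769,-0.3692,1.2044)
cmd 3: set φ=18.72° → (κ,φ,ℓ)=(0.6648,18.72°,3.3291) → tip=(2.2782,0.7720,1.2044)

2.278 0.772 1.204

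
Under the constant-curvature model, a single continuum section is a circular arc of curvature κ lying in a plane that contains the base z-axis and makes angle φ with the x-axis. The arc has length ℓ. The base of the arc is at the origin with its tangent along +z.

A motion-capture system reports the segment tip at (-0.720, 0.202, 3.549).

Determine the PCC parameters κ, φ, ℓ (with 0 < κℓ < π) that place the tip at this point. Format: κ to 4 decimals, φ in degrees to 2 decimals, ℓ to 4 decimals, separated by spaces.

ρ = √(x²+y²) = √(-0.720² + 0.202²) = 0.74780
φ = atan2(y, x) mod 360° = atan2(0.202, -0.720) = 164.3282°
|p|² = ρ² + z² = 0.74780² + 3.549² = 13.15460
κ = 2ρ / |p|² = 2×0.74780 / 13.15460 = 0.11369
θ = 2·atan2(ρ, z) = 2·atan2(0.74780, 3.549) = 0.41534 rad
ℓ = θ/κ = 0.41534/0.11369 = 3.65313

0.1137 164.33 3.6531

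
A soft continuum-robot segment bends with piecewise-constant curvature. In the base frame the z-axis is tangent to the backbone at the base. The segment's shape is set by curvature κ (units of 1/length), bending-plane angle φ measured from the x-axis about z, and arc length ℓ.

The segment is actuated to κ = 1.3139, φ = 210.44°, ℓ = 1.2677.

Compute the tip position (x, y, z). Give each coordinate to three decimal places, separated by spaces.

-0.718 -0.422 0.758

θ = κ·ℓ = 1.3139 × 1.2677 = 1.66563 rad
ρ = (1 − cos θ)/κ = (1 − -0.09469)/1.3139 = 0.83316
z = sin θ / κ = 0.99551/1.3139 = 0.75767
x = ρ cos φ = 0.83316 × cos(210.44°) = -0.71832
y = ρ sin φ = 0.83316 × sin(210.44°) = -0.42211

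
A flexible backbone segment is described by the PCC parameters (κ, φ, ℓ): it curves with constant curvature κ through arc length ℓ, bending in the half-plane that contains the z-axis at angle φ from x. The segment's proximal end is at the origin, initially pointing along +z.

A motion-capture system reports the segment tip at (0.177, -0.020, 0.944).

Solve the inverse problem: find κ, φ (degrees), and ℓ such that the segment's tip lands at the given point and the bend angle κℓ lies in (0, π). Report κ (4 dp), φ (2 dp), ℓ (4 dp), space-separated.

ρ = √(x²+y²) = √(0.177² + -0.020²) = 0.17813
φ = atan2(y, x) mod 360° = atan2(-0.020, 0.177) = 353.5532°
|p|² = ρ² + z² = 0.17813² + 0.944² = 0.92286
κ = 2ρ / |p|² = 2×0.17813 / 0.92286 = 0.38603
θ = 2·atan2(ρ, z) = 2·atan2(0.17813, 0.944) = 0.37300 rad
ℓ = θ/κ = 0.37300/0.38603 = 0.96625

0.3860 353.55 0.9663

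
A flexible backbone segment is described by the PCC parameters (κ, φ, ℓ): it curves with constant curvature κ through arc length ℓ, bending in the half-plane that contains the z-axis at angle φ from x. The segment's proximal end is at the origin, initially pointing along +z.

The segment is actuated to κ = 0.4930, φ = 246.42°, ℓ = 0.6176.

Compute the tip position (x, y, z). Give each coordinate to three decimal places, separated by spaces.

-0.037 -0.086 0.608

θ = κ·ℓ = 0.4930 × 0.6176 = 0.30448 rad
ρ = (1 − cos θ)/κ = (1 − 0.95400)/0.4930 = 0.09330
z = sin θ / κ = 0.29979/0.4930 = 0.60810
x = ρ cos φ = 0.09330 × cos(246.42°) = -0.03732
y = ρ sin φ = 0.09330 × sin(246.42°) = -0.08551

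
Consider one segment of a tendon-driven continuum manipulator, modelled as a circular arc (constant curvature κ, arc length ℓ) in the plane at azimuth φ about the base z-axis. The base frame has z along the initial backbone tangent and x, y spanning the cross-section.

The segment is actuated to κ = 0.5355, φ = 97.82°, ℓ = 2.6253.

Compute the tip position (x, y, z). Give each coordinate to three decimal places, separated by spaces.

θ = κ·ℓ = 0.5355 × 2.6253 = 1.40585 rad
ρ = (1 − cos θ)/κ = (1 − 0.16420)/0.5355 = 1.56078
z = sin θ / κ = 0.98643/0.5355 = 1.84207
x = ρ cos φ = 1.56078 × cos(97.82°) = -0.21236
y = ρ sin φ = 1.56078 × sin(97.82°) = 1.54627

-0.212 1.546 1.842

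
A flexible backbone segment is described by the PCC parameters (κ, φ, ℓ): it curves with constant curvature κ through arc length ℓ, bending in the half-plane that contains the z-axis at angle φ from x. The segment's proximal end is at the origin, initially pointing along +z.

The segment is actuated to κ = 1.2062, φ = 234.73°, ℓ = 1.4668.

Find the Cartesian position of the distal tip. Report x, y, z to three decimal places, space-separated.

θ = κ·ℓ = 1.2062 × 1.4668 = 1.76925 rad
ρ = (1 − cos θ)/κ = (1 − -0.19716)/1.2062 = 0.99250
z = sin θ / κ = 0.98037/1.2062 = 0.81278
x = ρ cos φ = 0.99250 × cos(234.73°) = -0.57310
y = ρ sin φ = 0.99250 × sin(234.73°) = -0.81032

-0.573 -0.810 0.813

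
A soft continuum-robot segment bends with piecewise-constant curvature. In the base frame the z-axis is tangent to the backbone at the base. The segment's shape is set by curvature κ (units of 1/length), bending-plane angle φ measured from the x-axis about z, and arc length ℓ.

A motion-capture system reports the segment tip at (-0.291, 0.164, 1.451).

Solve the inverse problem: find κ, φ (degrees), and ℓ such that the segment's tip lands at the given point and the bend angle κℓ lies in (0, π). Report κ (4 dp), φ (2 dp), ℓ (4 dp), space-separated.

0.3013 150.60 1.5017

ρ = √(x²+y²) = √(-0.291² + 0.164²) = 0.33403
φ = atan2(y, x) mod 360° = atan2(0.164, -0.291) = 150.5955°
|p|² = ρ² + z² = 0.33403² + 1.451² = 2.21698
κ = 2ρ / |p|² = 2×0.33403 / 2.21698 = 0.30134
θ = 2·atan2(ρ, z) = 2·atan2(0.33403, 1.451) = 0.45253 rad
ℓ = θ/κ = 0.45253/0.30134 = 1.50173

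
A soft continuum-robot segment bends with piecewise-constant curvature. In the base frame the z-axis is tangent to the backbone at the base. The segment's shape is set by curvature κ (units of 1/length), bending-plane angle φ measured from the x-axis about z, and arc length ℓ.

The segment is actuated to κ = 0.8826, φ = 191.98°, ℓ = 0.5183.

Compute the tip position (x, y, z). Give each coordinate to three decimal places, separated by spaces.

-0.114 -0.024 0.500

θ = κ·ℓ = 0.8826 × 0.5183 = 0.45745 rad
ρ = (1 − cos θ)/κ = (1 − 0.89718)/0.8826 = 0.11650
z = sin θ / κ = 0.44166/0.8826 = 0.50041
x = ρ cos φ = 0.11650 × cos(191.98°) = -0.11396
y = ρ sin φ = 0.11650 × sin(191.98°) = -0.02418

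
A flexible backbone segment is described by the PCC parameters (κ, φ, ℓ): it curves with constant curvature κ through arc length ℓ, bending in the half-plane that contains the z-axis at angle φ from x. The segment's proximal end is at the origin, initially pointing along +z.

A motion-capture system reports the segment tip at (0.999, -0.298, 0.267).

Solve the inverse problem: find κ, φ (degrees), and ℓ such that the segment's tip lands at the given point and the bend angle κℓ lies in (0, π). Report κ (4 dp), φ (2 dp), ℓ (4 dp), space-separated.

1.8004 343.39 1.4664

ρ = √(x²+y²) = √(0.999² + -0.298²) = 1.04250
φ = atan2(y, x) mod 360° = atan2(-0.298, 0.999) = 343.3902°
|p|² = ρ² + z² = 1.04250² + 0.267² = 1.15809
κ = 2ρ / |p|² = 2×1.04250 / 1.15809 = 1.80037
θ = 2·atan2(ρ, z) = 2·atan2(1.04250, 0.267) = 2.64014 rad
ℓ = θ/κ = 2.64014/1.80037 = 1.46644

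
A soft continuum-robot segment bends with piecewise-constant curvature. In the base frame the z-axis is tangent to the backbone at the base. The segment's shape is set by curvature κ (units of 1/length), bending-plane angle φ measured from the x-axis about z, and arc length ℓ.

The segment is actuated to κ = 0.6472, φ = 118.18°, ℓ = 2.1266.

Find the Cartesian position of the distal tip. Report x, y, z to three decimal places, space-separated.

θ = κ·ℓ = 0.6472 × 2.1266 = 1.37634 rad
ρ = (1 − cos θ)/κ = (1 − 0.19324)/0.6472 = 1.24654
z = sin θ / κ = 0.98115/0.6472 = 1.51600
x = ρ cos φ = 1.24654 × cos(118.18°) = -0.58867
y = ρ sin φ = 1.24654 × sin(118.18°) = 1.09879

-0.589 1.099 1.516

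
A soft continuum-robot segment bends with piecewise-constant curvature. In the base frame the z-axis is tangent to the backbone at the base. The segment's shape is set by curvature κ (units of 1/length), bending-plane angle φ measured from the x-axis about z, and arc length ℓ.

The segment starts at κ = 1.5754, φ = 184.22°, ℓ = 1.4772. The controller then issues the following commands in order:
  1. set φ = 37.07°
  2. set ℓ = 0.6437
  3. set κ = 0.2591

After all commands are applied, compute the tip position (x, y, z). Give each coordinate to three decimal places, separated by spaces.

0.043 0.032 0.641

initial: κ=1.5754, φ=184.22°, ℓ=1.4772
cmd 1: set φ=37.07° → (κ,φ,ℓ)=(1.5754,37.07°,1.4772) → tip=(0.8541,0.6452,0.4617)
cmd 2: set ℓ=0.6437 → (κ,φ,ℓ)=(1.5754,37.07°,0.6437) → tip=(0.2389,0.1804,0.5389)
cmd 3: set κ=0.2591 → (κ,φ,ℓ)=(0.2591,37.07°,0.6437) → tip=(0.0427,0.0323,0.6407)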